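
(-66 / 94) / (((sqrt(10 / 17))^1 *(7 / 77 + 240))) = -363 *sqrt(170) / 1241270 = -0.00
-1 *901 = -901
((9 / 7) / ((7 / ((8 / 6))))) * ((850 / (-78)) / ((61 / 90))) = -153000 / 38857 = -3.94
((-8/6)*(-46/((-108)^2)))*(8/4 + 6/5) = 0.02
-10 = -10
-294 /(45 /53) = -5194 /15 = -346.27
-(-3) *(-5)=-15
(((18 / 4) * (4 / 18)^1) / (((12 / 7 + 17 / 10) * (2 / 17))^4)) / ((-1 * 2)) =-125333700625 / 6525617282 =-19.21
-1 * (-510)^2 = -260100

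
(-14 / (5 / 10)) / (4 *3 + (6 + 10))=-1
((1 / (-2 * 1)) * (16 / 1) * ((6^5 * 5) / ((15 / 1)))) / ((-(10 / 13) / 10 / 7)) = 1886976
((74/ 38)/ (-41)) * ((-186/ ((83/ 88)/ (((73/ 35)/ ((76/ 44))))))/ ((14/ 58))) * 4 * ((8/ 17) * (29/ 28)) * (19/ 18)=545315218624/ 5655224505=96.43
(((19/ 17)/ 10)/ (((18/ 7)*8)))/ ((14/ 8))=19/ 6120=0.00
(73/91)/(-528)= -73/48048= -0.00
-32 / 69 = -0.46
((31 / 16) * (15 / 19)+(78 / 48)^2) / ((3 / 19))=5071 / 192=26.41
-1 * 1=-1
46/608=23/304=0.08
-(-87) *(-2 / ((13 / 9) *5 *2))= -783 / 65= -12.05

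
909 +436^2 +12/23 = 4393127/23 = 191005.52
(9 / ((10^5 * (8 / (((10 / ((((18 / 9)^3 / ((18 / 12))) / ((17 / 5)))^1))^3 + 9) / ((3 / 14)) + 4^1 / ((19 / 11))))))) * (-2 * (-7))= 384074019 / 1945600000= 0.20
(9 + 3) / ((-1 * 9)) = -4 / 3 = -1.33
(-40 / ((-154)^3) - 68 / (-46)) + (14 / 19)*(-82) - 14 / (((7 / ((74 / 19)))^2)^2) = -82493510054287 / 1368404253139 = -60.28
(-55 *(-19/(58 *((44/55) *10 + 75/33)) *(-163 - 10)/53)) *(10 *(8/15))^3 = -4072724480/4689387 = -868.50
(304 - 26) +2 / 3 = 836 / 3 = 278.67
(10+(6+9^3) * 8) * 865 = 5094850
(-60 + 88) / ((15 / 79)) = 2212 / 15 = 147.47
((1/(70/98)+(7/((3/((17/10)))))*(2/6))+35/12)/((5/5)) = 203/36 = 5.64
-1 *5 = -5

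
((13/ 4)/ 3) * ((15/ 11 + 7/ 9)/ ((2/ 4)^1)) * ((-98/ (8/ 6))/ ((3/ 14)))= -472654/ 297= -1591.43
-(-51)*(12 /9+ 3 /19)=76.05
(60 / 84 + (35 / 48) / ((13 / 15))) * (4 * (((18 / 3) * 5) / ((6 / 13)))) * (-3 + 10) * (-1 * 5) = -56625 / 4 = -14156.25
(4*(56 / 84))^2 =64 / 9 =7.11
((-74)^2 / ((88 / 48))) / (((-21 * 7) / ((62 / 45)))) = -679024 / 24255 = -28.00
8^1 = 8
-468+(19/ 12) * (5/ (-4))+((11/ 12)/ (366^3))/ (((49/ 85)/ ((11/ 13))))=-176133733698557/ 374769237024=-469.98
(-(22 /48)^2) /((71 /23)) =-2783 /40896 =-0.07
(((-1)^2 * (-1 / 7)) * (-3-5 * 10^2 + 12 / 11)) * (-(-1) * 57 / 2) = 314697 / 154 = 2043.49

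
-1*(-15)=15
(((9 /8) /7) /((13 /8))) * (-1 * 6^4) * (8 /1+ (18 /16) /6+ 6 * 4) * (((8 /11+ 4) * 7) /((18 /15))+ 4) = -130401090 /1001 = -130270.82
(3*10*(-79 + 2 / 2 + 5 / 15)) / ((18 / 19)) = -22135 / 9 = -2459.44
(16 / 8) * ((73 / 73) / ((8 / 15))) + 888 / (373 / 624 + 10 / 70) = 1202.76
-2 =-2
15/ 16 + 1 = 31/ 16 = 1.94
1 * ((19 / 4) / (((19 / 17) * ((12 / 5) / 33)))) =935 / 16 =58.44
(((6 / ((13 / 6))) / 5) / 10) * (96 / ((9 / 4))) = 768 / 325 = 2.36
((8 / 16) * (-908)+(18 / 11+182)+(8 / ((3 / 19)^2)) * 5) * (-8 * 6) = -2113184 / 33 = -64035.88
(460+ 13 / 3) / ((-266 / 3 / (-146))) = 14527 / 19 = 764.58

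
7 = 7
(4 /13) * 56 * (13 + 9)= 4928 /13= 379.08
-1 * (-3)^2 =-9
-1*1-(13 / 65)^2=-26 / 25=-1.04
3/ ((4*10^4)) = 3/ 40000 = 0.00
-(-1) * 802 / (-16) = -50.12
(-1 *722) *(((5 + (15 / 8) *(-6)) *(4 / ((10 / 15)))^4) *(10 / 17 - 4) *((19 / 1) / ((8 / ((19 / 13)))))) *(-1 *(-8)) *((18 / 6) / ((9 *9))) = -4535170800 / 221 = -20521134.84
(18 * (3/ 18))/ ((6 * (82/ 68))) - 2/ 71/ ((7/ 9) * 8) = 33427/ 81508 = 0.41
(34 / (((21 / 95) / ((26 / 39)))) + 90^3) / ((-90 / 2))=-16202.28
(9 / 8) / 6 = 3 / 16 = 0.19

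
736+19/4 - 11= 2919/4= 729.75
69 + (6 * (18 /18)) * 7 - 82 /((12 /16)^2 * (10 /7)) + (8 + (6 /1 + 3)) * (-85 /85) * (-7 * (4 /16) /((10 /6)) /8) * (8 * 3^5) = 782371 /180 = 4346.51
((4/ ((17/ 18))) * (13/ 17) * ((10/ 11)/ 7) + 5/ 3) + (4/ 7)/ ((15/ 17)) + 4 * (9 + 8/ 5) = 1004387/ 22253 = 45.13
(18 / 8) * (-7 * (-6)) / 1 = 189 / 2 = 94.50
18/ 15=6/ 5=1.20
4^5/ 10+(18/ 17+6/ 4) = 104.96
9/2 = 4.50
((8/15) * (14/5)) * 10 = 14.93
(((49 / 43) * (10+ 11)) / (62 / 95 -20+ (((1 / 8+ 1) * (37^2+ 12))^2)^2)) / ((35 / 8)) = 91521024 / 97484779329848743621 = 0.00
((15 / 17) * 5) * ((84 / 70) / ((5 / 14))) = 252 / 17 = 14.82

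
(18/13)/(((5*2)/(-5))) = -9/13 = -0.69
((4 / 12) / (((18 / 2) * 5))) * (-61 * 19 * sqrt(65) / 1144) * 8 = -0.48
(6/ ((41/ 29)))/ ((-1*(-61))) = 174/ 2501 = 0.07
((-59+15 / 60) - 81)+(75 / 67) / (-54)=-337127 / 2412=-139.77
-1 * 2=-2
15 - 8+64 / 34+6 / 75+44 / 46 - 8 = 18757 / 9775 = 1.92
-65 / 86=-0.76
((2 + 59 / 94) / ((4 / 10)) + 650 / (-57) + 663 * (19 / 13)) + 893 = 19901387 / 10716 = 1857.17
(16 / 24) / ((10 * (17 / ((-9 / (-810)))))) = 1 / 22950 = 0.00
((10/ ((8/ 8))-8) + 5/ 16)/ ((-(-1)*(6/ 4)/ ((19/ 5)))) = 703/ 120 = 5.86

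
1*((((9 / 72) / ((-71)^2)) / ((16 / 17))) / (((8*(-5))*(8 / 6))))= -51 / 103239680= -0.00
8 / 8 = 1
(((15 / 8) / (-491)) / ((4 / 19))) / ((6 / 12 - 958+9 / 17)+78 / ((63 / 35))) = 14535 / 732108496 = 0.00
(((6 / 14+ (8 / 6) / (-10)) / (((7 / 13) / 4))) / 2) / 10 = 0.11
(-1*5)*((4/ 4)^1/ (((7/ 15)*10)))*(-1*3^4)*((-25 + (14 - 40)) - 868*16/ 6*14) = -39434445/ 14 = -2816746.07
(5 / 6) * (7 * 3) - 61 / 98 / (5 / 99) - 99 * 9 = -217027 / 245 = -885.82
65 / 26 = 5 / 2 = 2.50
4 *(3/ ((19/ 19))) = 12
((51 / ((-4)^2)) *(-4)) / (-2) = 51 / 8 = 6.38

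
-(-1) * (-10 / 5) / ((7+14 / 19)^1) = -38 / 147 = -0.26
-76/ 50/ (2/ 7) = -133/ 25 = -5.32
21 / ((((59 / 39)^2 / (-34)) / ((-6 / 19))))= 6515964 / 66139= 98.52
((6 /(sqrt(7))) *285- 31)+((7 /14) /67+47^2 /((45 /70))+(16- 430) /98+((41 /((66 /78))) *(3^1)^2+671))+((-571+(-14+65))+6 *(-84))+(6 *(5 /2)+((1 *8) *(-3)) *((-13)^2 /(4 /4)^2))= -362006467 /650034+1710 *sqrt(7) /7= 89.42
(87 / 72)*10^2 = 725 / 6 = 120.83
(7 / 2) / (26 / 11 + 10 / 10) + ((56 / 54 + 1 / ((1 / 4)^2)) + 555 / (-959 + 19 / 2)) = 7374689 / 421578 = 17.49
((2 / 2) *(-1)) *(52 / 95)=-52 / 95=-0.55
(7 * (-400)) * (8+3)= -30800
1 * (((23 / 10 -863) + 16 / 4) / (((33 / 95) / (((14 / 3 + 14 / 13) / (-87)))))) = 1402352 / 8613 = 162.82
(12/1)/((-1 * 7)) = -12/7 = -1.71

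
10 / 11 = 0.91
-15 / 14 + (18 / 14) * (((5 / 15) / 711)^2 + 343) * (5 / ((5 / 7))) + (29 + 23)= 22208043065 / 7077294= 3137.93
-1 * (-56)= 56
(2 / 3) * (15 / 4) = 5 / 2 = 2.50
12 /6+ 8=10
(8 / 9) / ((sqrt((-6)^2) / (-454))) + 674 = 16382 / 27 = 606.74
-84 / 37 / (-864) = 7 / 2664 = 0.00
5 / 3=1.67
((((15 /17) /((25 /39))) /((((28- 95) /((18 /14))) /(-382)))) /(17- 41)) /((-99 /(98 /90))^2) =-0.00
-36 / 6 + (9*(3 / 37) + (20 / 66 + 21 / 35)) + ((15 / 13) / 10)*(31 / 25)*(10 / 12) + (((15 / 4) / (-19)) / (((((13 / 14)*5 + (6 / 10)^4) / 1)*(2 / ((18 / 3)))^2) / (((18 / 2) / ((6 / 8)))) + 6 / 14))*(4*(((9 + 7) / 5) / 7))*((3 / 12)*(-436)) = 212781091826767 / 2694734130660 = 78.96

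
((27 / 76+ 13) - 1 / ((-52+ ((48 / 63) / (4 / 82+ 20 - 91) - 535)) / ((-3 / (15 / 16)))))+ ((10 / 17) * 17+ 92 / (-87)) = 26428199718847 / 1185528260940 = 22.29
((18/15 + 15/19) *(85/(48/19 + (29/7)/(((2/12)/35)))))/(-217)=-17/19034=-0.00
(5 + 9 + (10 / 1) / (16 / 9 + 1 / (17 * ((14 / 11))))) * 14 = 272.75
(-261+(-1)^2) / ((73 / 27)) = -7020 / 73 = -96.16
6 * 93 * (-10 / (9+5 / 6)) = -567.46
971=971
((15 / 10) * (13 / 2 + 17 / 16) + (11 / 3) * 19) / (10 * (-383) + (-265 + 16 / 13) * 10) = -101101 / 8071680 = -0.01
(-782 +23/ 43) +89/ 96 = -3222061/ 4128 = -780.54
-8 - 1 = -9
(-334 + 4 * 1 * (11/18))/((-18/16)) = 23872/81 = 294.72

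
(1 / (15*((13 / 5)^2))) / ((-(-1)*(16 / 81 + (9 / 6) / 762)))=68580 / 1387321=0.05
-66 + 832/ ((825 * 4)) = -54242/ 825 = -65.75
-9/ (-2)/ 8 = 9/ 16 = 0.56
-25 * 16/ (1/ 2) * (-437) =349600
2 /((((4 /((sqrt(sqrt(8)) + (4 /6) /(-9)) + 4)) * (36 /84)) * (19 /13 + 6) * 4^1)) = 91 * 2^(3 /4) /2328 + 4823 /31428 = 0.22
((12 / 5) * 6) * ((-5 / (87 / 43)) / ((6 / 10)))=-1720 / 29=-59.31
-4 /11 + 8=84 /11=7.64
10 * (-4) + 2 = -38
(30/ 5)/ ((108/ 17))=17/ 18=0.94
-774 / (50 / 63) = -24381 / 25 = -975.24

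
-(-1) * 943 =943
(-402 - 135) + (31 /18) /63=-608927 /1134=-536.97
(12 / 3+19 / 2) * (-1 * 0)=0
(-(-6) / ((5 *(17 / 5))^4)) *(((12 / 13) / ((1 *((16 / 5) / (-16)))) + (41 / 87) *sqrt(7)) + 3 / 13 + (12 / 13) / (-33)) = -3786 / 11943503 + 82 *sqrt(7) / 2422109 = -0.00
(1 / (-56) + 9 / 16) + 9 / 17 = 2045 / 1904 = 1.07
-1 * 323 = -323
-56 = -56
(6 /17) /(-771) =-2 /4369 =-0.00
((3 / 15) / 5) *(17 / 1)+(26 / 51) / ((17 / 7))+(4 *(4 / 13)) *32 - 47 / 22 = 236420429 / 6199050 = 38.14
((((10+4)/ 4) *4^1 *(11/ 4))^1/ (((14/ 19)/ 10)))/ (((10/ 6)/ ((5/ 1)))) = 3135/ 2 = 1567.50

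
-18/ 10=-9/ 5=-1.80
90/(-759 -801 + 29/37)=-3330/57691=-0.06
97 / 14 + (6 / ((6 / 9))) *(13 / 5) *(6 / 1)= 10313 / 70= 147.33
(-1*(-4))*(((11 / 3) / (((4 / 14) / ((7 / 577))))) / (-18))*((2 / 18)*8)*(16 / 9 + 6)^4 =-103531120000 / 919924371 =-112.54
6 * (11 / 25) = 66 / 25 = 2.64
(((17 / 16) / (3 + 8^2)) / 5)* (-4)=-17 / 1340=-0.01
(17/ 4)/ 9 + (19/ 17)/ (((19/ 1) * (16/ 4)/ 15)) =106/ 153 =0.69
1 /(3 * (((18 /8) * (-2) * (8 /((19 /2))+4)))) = -19 /1242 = -0.02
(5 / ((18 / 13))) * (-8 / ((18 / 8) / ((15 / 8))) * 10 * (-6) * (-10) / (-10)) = 13000 / 9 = 1444.44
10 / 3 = 3.33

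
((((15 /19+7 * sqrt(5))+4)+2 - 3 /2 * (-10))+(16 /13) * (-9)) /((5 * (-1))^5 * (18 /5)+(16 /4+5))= -7 * sqrt(5) /11241 - 294 /308503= -0.00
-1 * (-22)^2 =-484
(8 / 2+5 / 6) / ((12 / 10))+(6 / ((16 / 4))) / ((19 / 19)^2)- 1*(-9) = 523 / 36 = 14.53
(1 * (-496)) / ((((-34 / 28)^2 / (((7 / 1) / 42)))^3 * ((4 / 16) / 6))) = -3734649856 / 217238121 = -17.19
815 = 815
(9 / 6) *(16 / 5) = 24 / 5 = 4.80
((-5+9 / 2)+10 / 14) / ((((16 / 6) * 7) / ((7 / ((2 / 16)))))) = 9 / 14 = 0.64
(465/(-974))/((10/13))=-1209/1948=-0.62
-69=-69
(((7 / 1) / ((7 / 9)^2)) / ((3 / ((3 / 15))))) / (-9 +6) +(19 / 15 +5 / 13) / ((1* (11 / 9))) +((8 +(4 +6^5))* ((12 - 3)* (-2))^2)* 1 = 2525836407 / 1001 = 2523313.09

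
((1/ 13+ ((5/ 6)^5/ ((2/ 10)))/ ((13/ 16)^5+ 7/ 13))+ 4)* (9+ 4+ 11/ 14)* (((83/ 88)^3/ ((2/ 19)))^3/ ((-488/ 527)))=-4531492605229327331573201420202055919/ 94975439626320689474734387101696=-47712.26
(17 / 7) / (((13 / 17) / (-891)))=-257499 / 91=-2829.66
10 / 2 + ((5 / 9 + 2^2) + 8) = 158 / 9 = 17.56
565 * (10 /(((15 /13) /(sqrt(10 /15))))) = 14690 * sqrt(6) /9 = 3998.11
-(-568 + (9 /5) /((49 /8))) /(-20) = -34772 /1225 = -28.39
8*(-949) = -7592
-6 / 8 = -3 / 4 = -0.75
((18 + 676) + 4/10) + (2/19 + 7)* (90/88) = 2932967/4180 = 701.67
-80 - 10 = -90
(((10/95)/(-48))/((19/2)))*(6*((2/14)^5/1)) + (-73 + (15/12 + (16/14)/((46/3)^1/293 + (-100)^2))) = -402796936339151/5613903518636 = -71.75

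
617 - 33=584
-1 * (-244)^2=-59536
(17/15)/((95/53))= 0.63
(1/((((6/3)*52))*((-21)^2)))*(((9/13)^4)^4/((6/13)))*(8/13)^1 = 68630377364883/847740760099371117434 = 0.00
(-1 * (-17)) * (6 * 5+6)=612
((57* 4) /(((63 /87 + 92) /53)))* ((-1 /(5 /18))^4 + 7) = 38320527036 /1680625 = 22801.35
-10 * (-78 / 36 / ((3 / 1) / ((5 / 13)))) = 25 / 9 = 2.78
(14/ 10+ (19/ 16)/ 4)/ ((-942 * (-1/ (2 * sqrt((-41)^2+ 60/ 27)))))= 181 * sqrt(15149)/ 150720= 0.15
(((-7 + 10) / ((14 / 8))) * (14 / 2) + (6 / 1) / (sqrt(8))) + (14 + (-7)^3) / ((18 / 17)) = -5377 / 18 + 3 * sqrt(2) / 2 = -296.60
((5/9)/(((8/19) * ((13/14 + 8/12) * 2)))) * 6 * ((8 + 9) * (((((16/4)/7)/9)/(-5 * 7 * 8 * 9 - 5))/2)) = -323/609030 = -0.00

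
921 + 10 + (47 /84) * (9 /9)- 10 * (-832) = 777131 /84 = 9251.56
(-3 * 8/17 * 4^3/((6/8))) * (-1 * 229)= 27587.76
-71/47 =-1.51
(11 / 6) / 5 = 11 / 30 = 0.37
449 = 449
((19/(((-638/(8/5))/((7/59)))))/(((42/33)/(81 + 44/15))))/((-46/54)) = 430578/983825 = 0.44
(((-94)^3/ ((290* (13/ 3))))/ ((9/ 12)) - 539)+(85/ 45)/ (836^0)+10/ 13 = -24049552/ 16965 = -1417.60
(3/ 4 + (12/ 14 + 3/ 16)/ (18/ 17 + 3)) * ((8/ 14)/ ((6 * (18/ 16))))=865/ 10143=0.09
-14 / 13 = -1.08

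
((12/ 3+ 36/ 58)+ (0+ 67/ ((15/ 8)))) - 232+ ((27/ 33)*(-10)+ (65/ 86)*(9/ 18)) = -164151247/ 823020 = -199.45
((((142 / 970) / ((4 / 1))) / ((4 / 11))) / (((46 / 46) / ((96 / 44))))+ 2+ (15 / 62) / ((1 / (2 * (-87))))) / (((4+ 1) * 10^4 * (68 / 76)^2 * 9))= -432877627 / 3910603500000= -0.00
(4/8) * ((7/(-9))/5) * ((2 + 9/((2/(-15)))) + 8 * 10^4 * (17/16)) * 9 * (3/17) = -3567249/340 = -10491.91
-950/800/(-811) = 19/12976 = 0.00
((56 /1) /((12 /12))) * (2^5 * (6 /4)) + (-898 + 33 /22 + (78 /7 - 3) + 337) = 29913 /14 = 2136.64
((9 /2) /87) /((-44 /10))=-15 /1276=-0.01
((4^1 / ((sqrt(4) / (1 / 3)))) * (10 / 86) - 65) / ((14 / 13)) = -108875 / 1806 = -60.29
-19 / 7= -2.71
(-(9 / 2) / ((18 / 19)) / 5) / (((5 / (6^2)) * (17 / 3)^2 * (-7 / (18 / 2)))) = 13851 / 50575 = 0.27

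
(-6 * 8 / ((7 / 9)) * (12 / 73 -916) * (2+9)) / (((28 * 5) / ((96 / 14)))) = 3812396544 / 125195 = 30451.67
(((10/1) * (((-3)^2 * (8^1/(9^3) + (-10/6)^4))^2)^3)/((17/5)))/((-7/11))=-17571190891712325490022950/33609114841239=-522810284493.19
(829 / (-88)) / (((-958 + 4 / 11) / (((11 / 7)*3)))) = 27357 / 589904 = 0.05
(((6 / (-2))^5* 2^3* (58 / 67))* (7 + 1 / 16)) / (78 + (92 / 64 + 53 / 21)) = -267560496 / 1845113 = -145.01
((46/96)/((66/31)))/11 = 713/34848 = 0.02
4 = 4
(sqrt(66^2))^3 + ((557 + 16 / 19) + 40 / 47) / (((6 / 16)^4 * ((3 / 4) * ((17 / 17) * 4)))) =64429892152 / 216999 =296913.31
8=8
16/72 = 2/9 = 0.22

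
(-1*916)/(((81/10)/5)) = -45800/81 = -565.43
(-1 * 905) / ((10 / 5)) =-905 / 2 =-452.50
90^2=8100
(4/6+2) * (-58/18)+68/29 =-4892/783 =-6.25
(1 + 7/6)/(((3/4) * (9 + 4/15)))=130/417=0.31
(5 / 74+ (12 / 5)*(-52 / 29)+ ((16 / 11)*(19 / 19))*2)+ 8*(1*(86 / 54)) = 36374093 / 3186810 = 11.41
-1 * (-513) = 513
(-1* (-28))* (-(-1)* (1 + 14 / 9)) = 71.56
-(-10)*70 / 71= 700 / 71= 9.86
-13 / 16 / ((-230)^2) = -13 / 846400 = -0.00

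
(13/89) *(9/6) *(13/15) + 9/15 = 703/890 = 0.79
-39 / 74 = -0.53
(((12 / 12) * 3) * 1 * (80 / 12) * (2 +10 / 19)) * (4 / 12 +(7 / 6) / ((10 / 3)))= 656 / 19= 34.53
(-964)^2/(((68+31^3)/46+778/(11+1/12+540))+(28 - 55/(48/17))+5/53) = 924374448384/655644851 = 1409.87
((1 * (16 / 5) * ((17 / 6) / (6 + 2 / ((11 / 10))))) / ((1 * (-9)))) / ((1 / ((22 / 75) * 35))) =-115192 / 87075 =-1.32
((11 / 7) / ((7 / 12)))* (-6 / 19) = -792 / 931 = -0.85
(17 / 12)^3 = 4913 / 1728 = 2.84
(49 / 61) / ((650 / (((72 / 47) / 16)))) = 441 / 3727100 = 0.00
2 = 2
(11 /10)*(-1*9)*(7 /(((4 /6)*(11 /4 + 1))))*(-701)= 485793 /25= 19431.72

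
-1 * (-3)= 3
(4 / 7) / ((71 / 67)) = 268 / 497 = 0.54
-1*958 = -958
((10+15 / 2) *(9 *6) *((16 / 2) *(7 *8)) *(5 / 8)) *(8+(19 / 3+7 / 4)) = 4255650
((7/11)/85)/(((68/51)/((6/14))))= 9/3740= 0.00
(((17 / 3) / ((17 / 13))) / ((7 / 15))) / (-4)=-65 / 28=-2.32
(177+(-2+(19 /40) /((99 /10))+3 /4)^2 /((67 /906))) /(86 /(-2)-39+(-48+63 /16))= -1.56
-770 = -770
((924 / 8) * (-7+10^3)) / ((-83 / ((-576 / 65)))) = 66062304 / 5395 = 12245.10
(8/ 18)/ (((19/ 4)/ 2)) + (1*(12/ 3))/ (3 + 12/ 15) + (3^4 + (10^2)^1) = 31163/ 171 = 182.24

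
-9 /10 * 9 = -81 /10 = -8.10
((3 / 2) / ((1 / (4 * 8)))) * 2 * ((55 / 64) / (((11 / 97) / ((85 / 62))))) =123675 / 124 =997.38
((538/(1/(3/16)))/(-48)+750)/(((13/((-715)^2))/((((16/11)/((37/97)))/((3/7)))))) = 232379822675/888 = 261688989.50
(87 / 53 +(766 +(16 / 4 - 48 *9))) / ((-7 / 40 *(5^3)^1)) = -144008 / 9275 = -15.53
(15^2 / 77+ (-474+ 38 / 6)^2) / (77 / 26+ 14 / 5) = 19704037340 / 519057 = 37961.22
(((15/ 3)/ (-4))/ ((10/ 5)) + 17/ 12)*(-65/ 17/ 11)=-1235/ 4488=-0.28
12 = 12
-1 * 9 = -9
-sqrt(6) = -2.45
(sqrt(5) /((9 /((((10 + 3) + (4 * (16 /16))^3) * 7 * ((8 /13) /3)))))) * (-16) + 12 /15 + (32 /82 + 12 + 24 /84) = 19338 /1435 - 68992 * sqrt(5) /351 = -426.04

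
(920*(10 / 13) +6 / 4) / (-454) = -18439 / 11804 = -1.56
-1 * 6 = -6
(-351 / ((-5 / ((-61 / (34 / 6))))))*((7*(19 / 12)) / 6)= -1395.91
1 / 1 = 1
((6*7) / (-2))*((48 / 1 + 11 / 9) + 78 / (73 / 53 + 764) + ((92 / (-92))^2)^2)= -18372586 / 17385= -1056.81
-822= -822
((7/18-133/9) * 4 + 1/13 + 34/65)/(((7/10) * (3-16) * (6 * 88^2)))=233/1729728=0.00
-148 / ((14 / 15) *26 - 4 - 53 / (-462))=-341880 / 47081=-7.26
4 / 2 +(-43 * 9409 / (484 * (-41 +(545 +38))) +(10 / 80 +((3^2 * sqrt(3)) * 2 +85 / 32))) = 3398675 / 1049312 +18 * sqrt(3) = 34.42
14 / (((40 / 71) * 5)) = 497 / 100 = 4.97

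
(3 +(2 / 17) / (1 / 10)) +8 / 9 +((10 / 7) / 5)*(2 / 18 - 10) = 2399 / 1071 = 2.24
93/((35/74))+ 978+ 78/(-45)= 123154/105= 1172.90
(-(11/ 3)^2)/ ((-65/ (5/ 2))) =121/ 234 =0.52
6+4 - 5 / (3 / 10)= -20 / 3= -6.67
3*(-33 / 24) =-33 / 8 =-4.12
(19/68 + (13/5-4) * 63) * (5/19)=-29893/1292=-23.14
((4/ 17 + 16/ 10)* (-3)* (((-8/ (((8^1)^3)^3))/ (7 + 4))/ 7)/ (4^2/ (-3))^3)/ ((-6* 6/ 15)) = 1053/ 89953795047424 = 0.00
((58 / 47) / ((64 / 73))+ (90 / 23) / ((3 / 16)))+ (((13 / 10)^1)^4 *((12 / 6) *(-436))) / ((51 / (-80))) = 866433046789 / 220524000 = 3928.97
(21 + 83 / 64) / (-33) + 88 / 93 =5905 / 21824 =0.27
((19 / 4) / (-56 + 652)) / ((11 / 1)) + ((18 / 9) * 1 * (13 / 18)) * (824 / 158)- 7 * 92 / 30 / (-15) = 4178817437 / 466131600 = 8.96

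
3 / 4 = 0.75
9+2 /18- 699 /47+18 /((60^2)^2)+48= 158817783 /3760000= 42.24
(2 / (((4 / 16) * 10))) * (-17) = -68 / 5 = -13.60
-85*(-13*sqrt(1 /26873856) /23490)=0.00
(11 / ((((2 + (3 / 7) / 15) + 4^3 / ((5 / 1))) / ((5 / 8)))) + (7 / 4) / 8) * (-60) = -56665 / 1384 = -40.94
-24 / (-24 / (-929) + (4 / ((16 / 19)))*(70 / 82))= -5.88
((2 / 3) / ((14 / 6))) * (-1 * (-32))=64 / 7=9.14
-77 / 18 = -4.28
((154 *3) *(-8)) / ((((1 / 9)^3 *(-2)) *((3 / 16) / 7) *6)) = 8382528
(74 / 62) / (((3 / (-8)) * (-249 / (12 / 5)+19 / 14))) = 0.03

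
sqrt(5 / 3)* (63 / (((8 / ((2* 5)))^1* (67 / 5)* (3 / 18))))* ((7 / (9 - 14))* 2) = -2205* sqrt(15) / 67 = -127.46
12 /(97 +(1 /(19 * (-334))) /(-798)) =60769296 /491218477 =0.12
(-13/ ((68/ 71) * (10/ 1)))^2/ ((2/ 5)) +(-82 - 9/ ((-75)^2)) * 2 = -3685262859/ 23120000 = -159.40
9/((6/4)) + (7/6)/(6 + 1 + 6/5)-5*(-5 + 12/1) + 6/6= -6853/246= -27.86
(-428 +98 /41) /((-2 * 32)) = 8725 /1312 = 6.65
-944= -944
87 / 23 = 3.78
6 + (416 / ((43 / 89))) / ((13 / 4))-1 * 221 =2147 / 43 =49.93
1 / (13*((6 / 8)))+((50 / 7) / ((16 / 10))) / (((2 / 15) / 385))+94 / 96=2681475 / 208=12891.71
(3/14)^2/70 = 9/13720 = 0.00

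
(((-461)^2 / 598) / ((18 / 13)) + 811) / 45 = 884029 / 37260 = 23.73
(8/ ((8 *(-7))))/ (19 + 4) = -1/ 161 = -0.01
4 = 4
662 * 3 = 1986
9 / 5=1.80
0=0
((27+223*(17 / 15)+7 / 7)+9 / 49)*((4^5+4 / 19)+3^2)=4053291094 / 13965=290246.41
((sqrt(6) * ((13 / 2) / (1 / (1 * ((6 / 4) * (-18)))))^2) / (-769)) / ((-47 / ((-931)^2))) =106785821961 * sqrt(6) / 144572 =1809276.87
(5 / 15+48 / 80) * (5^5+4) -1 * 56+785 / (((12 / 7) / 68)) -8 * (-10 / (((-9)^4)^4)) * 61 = 315038756714060636227 / 9265100944259205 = 34002.73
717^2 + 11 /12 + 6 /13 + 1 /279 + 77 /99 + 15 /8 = 14916923491 /29016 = 514093.03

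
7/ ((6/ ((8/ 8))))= 7/ 6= 1.17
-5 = -5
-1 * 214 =-214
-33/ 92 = -0.36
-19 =-19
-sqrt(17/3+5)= -4 *sqrt(6)/3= -3.27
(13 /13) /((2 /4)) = 2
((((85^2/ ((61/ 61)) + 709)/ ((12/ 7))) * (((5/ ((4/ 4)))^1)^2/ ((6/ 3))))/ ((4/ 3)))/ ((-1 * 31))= -694225/ 496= -1399.65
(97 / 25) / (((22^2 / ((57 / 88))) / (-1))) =-5529 / 1064800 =-0.01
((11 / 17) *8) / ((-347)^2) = 88 / 2046953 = 0.00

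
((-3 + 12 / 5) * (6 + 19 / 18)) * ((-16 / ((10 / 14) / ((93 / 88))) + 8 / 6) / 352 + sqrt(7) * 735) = 234061 / 871200 - 6223 * sqrt(7) / 2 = -8231.99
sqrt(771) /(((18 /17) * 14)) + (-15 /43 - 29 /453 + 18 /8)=143143 /77916 + 17 * sqrt(771) /252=3.71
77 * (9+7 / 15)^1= 10934 / 15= 728.93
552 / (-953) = -552 / 953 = -0.58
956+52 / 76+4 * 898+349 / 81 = 4552.99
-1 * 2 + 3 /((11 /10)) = 8 /11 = 0.73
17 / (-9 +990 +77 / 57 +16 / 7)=399 / 23110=0.02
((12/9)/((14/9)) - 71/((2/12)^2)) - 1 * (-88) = -17270/7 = -2467.14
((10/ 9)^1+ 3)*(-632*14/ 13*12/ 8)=-163688/ 39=-4197.13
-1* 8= -8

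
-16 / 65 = -0.25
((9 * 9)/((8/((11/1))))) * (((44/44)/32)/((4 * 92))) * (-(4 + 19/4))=-31185/376832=-0.08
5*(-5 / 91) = -25 / 91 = -0.27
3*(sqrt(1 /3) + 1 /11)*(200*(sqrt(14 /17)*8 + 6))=400*(3 + 11*sqrt(3))*(51 + 4*sqrt(238)) /187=5316.62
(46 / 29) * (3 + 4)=322 / 29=11.10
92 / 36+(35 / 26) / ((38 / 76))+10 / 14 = 4883 / 819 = 5.96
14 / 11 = 1.27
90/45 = 2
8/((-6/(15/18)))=-10/9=-1.11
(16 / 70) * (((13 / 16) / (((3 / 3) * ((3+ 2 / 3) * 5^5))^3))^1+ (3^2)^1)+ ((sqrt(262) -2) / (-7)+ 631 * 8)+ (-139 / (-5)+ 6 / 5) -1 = 14439367797851562851 / 2843322753906250 -sqrt(262) / 7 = 5076.03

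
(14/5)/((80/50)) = 7/4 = 1.75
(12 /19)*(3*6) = 216 /19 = 11.37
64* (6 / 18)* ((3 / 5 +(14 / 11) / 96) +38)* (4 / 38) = 815512 / 9405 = 86.71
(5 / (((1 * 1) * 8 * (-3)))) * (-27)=45 / 8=5.62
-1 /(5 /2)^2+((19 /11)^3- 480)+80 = -13143849 /33275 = -395.01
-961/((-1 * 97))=961/97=9.91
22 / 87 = 0.25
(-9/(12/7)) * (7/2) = -147/8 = -18.38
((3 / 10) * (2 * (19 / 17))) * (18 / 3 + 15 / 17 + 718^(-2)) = 687606105 / 148986436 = 4.62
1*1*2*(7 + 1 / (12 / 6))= 15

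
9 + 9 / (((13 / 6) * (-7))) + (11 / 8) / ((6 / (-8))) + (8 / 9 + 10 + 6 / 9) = 29695 / 1638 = 18.13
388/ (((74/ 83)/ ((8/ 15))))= 128816/ 555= 232.10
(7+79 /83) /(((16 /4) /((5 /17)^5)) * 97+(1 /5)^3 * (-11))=687500 /15241684001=0.00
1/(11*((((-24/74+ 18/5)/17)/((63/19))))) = 66045/42218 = 1.56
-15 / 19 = -0.79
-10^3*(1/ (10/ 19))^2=-3610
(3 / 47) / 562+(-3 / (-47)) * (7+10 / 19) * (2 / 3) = 160789 / 501866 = 0.32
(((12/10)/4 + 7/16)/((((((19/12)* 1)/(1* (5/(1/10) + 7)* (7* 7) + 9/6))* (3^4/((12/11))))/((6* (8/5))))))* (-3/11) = -45.90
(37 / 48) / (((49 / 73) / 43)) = 116143 / 2352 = 49.38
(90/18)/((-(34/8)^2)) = -80/289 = -0.28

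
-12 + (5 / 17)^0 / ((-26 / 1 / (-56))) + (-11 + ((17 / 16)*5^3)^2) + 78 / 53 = 3107848281 / 176384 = 17619.79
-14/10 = -7/5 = -1.40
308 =308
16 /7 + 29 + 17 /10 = 2309 /70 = 32.99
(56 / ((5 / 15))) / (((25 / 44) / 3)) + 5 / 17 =377117 / 425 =887.33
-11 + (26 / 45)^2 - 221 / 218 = -5156107 / 441450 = -11.68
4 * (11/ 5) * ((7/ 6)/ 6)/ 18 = 77/ 810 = 0.10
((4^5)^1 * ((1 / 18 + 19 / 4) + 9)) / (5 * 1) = 127232 / 45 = 2827.38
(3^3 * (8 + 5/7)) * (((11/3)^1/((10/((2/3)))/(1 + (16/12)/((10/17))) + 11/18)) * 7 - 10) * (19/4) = -181906209/32123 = -5662.80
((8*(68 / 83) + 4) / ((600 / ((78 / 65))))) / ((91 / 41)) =8979 / 944125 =0.01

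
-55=-55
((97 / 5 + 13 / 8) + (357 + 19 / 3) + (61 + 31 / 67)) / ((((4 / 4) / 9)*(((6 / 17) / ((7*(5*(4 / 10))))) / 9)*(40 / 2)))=3838893471 / 53600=71621.15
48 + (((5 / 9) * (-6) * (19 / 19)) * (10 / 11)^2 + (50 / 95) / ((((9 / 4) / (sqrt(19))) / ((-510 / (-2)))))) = 16424 / 363 + 3400 * sqrt(19) / 57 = 305.25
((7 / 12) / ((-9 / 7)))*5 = -245 / 108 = -2.27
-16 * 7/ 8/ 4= -7/ 2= -3.50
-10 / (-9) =10 / 9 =1.11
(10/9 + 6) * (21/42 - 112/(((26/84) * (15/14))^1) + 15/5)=-463456/195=-2376.70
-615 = -615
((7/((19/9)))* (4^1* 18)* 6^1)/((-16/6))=-10206/19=-537.16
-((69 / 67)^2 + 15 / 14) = -133989 / 62846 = -2.13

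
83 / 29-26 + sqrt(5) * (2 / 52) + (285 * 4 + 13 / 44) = sqrt(5) / 26 + 1425493 / 1276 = 1117.24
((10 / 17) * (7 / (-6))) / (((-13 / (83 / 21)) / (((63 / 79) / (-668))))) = -2905 / 11662612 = -0.00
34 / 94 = 17 / 47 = 0.36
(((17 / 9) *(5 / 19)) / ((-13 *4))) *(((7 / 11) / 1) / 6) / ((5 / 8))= -0.00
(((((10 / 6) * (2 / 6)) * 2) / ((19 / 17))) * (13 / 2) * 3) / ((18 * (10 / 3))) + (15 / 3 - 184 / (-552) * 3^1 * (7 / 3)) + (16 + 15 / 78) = 212063 / 8892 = 23.85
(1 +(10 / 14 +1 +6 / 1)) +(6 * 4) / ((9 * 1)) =239 / 21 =11.38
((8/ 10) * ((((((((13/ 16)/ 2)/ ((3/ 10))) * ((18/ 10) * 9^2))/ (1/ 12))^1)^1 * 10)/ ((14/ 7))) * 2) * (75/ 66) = 236925/ 11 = 21538.64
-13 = -13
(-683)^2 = 466489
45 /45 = 1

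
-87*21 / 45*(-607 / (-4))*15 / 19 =-369663 / 76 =-4863.99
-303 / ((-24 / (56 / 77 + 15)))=198.56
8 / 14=4 / 7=0.57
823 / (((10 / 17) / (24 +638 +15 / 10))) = 928302.85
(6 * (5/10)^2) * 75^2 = 16875/2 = 8437.50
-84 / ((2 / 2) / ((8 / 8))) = -84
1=1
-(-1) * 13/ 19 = 0.68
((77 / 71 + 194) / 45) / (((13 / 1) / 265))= 81567 / 923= 88.37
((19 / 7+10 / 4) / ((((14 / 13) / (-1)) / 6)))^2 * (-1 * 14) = -8105409 / 686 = -11815.47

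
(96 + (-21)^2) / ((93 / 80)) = 14320 / 31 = 461.94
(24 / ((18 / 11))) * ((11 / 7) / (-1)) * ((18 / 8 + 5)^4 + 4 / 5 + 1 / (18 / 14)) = -63712.70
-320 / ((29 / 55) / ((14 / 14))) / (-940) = 880 / 1363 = 0.65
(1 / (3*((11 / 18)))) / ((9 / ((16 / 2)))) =16 / 33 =0.48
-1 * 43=-43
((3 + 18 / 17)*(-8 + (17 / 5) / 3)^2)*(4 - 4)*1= 0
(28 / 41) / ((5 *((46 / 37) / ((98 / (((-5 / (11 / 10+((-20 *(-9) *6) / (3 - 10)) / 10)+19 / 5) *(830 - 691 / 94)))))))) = 683733064 / 216753198047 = 0.00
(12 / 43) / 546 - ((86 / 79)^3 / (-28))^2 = -0.00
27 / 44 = 0.61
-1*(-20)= 20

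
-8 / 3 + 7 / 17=-115 / 51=-2.25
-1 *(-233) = 233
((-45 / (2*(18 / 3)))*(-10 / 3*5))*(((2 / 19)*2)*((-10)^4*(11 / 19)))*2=55000000 / 361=152354.57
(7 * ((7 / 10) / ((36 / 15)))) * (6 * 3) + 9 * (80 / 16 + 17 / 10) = 1941 / 20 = 97.05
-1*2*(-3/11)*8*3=144/11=13.09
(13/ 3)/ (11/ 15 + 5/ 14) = 910/ 229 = 3.97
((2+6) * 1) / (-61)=-8 / 61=-0.13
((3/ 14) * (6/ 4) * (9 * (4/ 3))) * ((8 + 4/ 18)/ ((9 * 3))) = 74/ 63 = 1.17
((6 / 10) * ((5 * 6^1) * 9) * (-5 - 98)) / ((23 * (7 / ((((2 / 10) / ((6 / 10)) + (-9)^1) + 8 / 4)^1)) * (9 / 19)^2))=1487320 / 483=3079.34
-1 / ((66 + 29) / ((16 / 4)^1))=-4 / 95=-0.04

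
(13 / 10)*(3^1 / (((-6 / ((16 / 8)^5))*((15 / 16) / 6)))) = -3328 / 25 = -133.12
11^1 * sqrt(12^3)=264 * sqrt(3)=457.26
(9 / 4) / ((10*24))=3 / 320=0.01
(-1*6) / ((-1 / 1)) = 6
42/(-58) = -21/29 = -0.72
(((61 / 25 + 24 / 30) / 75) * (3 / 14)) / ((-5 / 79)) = -0.15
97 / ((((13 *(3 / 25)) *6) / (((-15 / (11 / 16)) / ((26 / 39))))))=-48500 / 143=-339.16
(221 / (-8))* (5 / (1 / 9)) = -9945 / 8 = -1243.12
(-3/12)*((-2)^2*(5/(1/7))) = -35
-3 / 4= -0.75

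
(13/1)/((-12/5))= -65/12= -5.42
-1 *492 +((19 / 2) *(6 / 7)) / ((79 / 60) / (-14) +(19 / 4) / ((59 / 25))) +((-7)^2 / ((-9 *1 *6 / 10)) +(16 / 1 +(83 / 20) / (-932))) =-23011004416769 / 47856391920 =-480.83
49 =49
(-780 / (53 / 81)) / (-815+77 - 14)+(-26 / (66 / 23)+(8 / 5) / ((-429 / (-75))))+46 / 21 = -49921713 / 9973964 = -5.01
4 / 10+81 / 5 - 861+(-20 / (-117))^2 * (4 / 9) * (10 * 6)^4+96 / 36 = 1273598618 / 7605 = 167468.59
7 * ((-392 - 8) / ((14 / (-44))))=8800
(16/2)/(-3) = -8/3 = -2.67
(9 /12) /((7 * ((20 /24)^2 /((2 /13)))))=54 /2275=0.02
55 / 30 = 11 / 6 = 1.83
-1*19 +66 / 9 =-35 / 3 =-11.67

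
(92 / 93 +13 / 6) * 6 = 587 / 31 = 18.94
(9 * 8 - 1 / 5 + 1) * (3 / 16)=273 / 20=13.65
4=4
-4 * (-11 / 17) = 44 / 17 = 2.59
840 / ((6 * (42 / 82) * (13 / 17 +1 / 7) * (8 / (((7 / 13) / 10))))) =2.03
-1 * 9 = -9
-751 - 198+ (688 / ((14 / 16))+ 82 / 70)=-5654 / 35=-161.54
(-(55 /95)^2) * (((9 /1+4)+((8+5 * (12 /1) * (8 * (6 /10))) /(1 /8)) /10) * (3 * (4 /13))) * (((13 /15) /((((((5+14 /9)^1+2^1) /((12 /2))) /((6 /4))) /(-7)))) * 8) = 35611488 /9025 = 3945.87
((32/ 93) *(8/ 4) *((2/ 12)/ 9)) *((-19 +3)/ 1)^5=-33554432/ 2511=-13362.98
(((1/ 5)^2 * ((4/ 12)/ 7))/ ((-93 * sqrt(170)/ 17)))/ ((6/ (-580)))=29 * sqrt(170)/ 146475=0.00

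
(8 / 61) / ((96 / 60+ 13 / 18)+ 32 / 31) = 22320 / 570899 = 0.04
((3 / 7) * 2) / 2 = 3 / 7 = 0.43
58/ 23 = 2.52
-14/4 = -7/2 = -3.50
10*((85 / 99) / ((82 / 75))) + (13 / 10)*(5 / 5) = 123839 / 13530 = 9.15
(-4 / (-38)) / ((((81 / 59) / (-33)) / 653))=-847594 / 513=-1652.23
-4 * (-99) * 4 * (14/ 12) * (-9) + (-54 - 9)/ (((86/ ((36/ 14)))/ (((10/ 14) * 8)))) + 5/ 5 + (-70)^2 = -3534271/ 301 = -11741.76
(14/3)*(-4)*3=-56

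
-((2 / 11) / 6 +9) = -298 / 33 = -9.03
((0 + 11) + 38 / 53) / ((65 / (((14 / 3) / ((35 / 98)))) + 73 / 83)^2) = 164346298704 / 480674187317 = 0.34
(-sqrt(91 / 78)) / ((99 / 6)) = -sqrt(42) / 99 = -0.07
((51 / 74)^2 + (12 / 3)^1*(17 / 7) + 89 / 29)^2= 217215217197729 / 1235716810384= 175.78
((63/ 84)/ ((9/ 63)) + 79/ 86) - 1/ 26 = 13707/ 2236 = 6.13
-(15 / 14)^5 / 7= -759375 / 3764768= -0.20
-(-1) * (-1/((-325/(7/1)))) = 0.02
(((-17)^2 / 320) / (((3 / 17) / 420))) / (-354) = -34391 / 5664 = -6.07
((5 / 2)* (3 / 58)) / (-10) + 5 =1157 / 232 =4.99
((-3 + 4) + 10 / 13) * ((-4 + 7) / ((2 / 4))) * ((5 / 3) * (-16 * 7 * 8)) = -206080 / 13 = -15852.31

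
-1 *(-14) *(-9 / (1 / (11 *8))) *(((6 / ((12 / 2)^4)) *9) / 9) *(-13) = 2002 / 3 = 667.33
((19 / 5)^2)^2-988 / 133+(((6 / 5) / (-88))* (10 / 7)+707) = 87401309 / 96250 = 908.07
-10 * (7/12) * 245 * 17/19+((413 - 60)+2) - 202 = -128333/114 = -1125.73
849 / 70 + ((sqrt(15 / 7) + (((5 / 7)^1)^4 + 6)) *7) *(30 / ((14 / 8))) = 120 *sqrt(105) / 7 + 18328407 / 24010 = 939.03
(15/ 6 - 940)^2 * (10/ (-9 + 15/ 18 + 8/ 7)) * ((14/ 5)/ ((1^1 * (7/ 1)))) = -29531250/ 59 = -500529.66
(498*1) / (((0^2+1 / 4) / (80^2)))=12748800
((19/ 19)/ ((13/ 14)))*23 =322/ 13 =24.77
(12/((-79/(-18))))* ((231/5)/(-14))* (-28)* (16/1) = 1596672/395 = 4042.21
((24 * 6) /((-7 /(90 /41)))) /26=-6480 /3731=-1.74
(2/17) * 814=1628/17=95.76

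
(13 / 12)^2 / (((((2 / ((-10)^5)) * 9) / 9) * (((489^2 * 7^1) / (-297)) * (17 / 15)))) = 29046875 / 3161711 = 9.19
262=262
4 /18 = 2 /9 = 0.22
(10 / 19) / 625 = 2 / 2375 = 0.00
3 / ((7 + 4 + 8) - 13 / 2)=6 / 25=0.24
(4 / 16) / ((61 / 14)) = 7 / 122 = 0.06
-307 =-307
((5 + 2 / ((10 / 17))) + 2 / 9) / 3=388 / 135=2.87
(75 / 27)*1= 25 / 9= 2.78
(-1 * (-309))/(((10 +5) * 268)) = 103/1340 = 0.08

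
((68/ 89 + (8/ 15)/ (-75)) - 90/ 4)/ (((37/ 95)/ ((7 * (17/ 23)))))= -266067697/ 921150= -288.84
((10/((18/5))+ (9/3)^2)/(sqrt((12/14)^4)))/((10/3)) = 2597/540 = 4.81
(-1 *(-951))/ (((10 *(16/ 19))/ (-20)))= -18069/ 8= -2258.62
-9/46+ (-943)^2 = 40905445/46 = 889248.80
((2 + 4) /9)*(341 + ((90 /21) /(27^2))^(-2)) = 2927501 /150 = 19516.67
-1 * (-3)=3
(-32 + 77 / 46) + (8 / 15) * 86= 15.54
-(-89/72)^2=-7921/5184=-1.53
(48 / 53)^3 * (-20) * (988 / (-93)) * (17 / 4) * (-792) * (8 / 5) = -3923046825984 / 4615187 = -850029.87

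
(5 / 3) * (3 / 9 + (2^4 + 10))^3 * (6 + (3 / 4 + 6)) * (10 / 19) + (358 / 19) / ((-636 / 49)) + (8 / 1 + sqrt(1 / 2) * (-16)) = 5553029780 / 27189 - 8 * sqrt(2) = 204226.79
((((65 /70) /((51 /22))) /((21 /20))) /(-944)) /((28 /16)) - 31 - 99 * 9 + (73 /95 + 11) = -267739949117 /294144795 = -910.23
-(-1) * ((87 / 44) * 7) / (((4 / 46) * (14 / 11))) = 2001 / 16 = 125.06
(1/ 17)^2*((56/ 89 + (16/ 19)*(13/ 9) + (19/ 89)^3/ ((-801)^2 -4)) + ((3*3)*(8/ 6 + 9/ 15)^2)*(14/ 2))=458894686137770386/ 558812749781714175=0.82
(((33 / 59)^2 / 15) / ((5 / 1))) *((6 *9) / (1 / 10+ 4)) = 39204 / 713605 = 0.05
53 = 53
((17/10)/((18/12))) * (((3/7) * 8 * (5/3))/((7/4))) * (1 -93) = -50048/147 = -340.46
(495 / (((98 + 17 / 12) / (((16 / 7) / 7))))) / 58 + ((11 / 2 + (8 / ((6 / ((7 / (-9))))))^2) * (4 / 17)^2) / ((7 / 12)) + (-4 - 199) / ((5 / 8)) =-192953143521064 / 595262662155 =-324.15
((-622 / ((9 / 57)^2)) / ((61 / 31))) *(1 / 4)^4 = -3480401 / 70272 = -49.53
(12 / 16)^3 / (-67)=-27 / 4288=-0.01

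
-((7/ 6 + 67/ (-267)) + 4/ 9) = -2179/ 1602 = -1.36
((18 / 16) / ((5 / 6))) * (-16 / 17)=-108 / 85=-1.27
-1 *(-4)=4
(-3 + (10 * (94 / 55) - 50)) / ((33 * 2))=-395 / 726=-0.54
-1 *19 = -19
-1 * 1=-1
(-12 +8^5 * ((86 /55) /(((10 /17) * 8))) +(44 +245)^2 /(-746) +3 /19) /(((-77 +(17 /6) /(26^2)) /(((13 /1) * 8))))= -8849212564209888 /608639532875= -14539.33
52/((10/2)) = 52/5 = 10.40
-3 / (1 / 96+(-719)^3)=288 / 35682716063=0.00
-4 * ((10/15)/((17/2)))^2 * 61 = -1.50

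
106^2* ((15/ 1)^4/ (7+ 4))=568822500/ 11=51711136.36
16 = 16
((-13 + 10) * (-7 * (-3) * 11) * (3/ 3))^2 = 480249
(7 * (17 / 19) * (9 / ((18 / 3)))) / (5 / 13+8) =4641 / 4142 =1.12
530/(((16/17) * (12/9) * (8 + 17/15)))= 202725/4384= 46.24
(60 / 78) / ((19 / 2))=20 / 247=0.08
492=492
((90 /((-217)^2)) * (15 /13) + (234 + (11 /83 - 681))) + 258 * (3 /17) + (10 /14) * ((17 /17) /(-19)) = -6587066875759 /16411317013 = -401.37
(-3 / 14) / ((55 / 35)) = -3 / 22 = -0.14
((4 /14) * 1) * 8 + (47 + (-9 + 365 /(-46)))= 10417 /322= 32.35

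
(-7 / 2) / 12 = -7 / 24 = -0.29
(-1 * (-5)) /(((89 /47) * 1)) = 235 /89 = 2.64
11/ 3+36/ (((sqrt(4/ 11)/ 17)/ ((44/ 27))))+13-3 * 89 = -751/ 3+1496 * sqrt(11)/ 3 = 1403.56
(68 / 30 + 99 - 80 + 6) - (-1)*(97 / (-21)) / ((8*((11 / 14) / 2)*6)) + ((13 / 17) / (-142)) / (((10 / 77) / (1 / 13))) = 32285249 / 1194930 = 27.02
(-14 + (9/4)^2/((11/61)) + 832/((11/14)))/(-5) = -37769/176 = -214.60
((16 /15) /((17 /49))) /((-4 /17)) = -196 /15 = -13.07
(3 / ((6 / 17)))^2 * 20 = 1445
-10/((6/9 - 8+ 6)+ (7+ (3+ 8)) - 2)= -15/22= -0.68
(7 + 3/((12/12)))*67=670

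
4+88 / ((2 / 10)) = 444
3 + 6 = 9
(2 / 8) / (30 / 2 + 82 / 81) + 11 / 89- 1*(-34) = 15763165 / 461732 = 34.14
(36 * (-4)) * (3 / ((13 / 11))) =-4752 / 13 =-365.54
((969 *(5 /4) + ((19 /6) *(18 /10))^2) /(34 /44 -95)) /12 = -228019 /207300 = -1.10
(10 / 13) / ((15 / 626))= 32.10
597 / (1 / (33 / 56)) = 19701 / 56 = 351.80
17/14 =1.21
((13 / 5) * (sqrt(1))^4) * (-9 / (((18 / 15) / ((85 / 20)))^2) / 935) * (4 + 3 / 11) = -10387 / 7744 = -1.34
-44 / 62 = -22 / 31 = -0.71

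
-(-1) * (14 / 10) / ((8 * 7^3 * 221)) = 1 / 433160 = 0.00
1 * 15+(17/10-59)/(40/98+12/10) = -16257/788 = -20.63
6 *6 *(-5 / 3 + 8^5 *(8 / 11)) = 9436524 / 11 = 857865.82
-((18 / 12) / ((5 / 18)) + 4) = -47 / 5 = -9.40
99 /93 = 33 /31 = 1.06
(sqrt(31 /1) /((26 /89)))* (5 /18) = 445* sqrt(31) /468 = 5.29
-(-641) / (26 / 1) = 641 / 26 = 24.65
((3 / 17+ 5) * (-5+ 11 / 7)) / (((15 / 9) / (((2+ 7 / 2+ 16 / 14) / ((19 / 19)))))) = -294624 / 4165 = -70.74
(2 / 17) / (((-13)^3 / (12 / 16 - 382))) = 0.02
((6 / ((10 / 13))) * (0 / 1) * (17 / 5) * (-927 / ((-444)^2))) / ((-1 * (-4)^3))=0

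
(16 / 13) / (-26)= -8 / 169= -0.05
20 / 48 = 5 / 12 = 0.42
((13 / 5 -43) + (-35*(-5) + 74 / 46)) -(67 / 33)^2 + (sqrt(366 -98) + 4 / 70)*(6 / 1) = 12*sqrt(67) + 116093591 / 876645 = 230.65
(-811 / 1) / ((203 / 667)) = -18653 / 7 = -2664.71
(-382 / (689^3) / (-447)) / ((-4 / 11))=-2101 / 292411995486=-0.00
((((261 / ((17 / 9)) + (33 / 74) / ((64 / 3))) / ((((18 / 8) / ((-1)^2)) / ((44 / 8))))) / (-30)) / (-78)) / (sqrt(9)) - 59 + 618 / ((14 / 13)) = 1018575214271 / 1978179840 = 514.91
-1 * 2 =-2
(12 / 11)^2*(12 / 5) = 1728 / 605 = 2.86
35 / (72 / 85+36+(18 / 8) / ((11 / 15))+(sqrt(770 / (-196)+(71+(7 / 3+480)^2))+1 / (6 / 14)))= -434352772700 / 67832573177571+244783000 * sqrt(410504878) / 67832573177571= 0.07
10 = 10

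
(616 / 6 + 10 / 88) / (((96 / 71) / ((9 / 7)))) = 963257 / 9856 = 97.73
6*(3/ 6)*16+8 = 56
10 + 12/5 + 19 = 157/5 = 31.40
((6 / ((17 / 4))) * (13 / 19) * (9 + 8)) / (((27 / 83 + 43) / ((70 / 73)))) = 0.36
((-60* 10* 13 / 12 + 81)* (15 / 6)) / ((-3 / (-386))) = -549085 / 3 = -183028.33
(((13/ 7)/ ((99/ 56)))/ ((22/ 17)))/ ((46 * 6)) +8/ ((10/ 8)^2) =9623573/ 1878525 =5.12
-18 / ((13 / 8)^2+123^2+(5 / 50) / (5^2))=-144000 / 121053157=-0.00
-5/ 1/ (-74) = 5/ 74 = 0.07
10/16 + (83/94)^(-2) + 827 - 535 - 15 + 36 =17355189/55112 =314.91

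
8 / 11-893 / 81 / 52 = 23873 / 46332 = 0.52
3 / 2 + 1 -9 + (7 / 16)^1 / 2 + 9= 87 / 32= 2.72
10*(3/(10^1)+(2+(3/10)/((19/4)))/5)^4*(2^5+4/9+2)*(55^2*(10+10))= 787955586375991/146611125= 5374459.72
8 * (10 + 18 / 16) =89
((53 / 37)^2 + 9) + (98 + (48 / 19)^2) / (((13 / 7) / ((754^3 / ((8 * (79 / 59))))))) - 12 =87814886258924052 / 39042511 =2249212051.42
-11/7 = -1.57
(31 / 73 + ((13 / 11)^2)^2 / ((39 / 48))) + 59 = 66078754 / 1068793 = 61.83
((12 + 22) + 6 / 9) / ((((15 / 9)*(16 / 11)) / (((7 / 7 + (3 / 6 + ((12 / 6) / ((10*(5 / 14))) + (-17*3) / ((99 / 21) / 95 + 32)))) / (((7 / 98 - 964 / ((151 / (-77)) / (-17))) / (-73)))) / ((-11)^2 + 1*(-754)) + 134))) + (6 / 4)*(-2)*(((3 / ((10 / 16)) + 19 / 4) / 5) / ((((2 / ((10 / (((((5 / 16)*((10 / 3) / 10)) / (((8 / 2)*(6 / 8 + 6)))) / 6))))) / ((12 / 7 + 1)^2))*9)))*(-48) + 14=5117108912485886311914127 / 2919613665291818250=1752666.45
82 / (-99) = -82 / 99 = -0.83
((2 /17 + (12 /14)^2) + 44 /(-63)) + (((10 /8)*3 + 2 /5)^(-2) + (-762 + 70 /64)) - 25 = -785.69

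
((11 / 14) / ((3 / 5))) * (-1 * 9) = -165 / 14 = -11.79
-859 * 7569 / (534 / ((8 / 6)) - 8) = -13003542 / 785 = -16565.02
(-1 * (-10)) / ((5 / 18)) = 36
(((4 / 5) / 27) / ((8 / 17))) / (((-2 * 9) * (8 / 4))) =-17 / 9720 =-0.00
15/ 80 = 3/ 16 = 0.19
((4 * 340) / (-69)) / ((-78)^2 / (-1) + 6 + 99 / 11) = 80 / 24633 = 0.00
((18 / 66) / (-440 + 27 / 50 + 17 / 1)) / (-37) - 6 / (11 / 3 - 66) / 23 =4708856 / 1120483617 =0.00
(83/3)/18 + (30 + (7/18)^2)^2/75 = 107534761/7873200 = 13.66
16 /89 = 0.18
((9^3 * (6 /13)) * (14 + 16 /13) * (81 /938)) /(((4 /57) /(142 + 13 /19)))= 142632918549 /158522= 899767.34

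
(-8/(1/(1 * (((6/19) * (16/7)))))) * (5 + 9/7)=-33792/931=-36.30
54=54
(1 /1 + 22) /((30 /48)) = 184 /5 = 36.80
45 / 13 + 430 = 5635 / 13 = 433.46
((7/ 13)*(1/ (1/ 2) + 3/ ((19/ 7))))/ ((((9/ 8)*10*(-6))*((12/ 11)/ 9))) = -4543/ 22230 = -0.20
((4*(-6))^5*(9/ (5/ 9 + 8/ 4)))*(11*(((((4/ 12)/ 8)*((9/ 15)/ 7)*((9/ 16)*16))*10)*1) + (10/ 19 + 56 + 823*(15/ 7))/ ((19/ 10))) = -1567067054874624/ 58121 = -26962148876.91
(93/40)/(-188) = -0.01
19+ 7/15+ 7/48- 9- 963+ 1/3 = -228493/240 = -952.05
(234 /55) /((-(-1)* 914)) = 117 /25135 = 0.00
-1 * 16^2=-256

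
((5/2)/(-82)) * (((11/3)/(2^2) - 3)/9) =125/17712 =0.01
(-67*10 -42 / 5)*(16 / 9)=-54272 / 45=-1206.04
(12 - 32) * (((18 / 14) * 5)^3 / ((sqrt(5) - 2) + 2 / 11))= -12714.97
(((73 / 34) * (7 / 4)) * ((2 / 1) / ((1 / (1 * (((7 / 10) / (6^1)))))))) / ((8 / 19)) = 67963 / 32640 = 2.08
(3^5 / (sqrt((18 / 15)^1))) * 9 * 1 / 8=729 * sqrt(30) / 16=249.56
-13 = -13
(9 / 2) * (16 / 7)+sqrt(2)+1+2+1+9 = sqrt(2)+163 / 7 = 24.70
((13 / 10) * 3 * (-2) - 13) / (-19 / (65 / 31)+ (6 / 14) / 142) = 1343888 / 585271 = 2.30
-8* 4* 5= -160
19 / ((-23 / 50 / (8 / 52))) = -1900 / 299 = -6.35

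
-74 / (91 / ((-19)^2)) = -293.56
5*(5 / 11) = 25 / 11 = 2.27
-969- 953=-1922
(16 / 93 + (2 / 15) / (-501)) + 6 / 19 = 2158132 / 4426335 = 0.49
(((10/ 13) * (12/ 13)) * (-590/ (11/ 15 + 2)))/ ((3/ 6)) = -2124000/ 6929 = -306.54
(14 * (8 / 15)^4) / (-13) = -57344 / 658125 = -0.09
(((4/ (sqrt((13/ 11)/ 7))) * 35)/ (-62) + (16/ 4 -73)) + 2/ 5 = -343/ 5 -70 * sqrt(1001)/ 403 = -74.10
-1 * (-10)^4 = -10000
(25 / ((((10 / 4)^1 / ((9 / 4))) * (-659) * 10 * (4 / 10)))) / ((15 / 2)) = -3 / 2636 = -0.00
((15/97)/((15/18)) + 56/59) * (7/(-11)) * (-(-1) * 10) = -454580/62953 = -7.22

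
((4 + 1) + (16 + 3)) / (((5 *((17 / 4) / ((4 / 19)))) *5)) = 384 / 8075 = 0.05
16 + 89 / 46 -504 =-22359 / 46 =-486.07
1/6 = 0.17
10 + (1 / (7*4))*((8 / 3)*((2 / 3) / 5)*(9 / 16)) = 1401 / 140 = 10.01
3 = 3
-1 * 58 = -58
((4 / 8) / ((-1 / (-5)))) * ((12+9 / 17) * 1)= 1065 / 34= 31.32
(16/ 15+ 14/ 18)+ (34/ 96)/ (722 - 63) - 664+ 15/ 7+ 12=-648.01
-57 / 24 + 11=69 / 8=8.62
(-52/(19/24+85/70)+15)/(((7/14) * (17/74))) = -544788/5729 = -95.09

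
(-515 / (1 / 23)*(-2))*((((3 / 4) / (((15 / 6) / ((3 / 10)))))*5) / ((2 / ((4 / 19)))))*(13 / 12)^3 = 5204693 / 3648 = 1426.73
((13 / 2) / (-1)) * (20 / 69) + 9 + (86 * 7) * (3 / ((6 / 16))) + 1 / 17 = 5657584 / 1173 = 4823.17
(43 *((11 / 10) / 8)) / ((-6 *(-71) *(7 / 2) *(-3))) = -473 / 357840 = -0.00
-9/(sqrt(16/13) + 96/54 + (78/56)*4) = -3412773/2723293 + 142884*sqrt(13)/2723293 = -1.06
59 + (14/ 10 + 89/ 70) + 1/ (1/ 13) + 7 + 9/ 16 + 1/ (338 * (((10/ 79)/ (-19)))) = 7740591/ 94640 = 81.79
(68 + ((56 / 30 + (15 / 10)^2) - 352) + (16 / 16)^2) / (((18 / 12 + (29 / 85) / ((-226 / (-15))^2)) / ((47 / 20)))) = -170717277923 / 391122900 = -436.48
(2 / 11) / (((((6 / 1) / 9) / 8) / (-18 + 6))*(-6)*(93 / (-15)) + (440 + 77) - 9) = 240 / 670219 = 0.00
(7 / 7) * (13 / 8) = 13 / 8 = 1.62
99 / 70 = 1.41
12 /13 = 0.92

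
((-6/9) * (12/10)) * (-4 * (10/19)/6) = 0.28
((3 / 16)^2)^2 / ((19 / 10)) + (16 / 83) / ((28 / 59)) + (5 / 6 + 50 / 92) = 44518489613 / 24959090688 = 1.78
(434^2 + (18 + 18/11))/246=1036066/1353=765.75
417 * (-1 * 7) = -2919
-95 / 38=-5 / 2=-2.50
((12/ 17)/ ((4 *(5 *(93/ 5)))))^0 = 1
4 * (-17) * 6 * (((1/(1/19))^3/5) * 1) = -2798472/5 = -559694.40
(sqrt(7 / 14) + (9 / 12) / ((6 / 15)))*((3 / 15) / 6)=sqrt(2) / 60 + 1 / 16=0.09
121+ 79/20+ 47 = 3439/20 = 171.95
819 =819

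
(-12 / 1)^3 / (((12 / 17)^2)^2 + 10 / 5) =-72162144 / 93889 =-768.59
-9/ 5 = -1.80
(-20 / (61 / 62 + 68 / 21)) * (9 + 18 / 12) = -273420 / 5497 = -49.74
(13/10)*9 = 117/10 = 11.70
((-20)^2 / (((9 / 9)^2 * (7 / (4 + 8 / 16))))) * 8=14400 / 7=2057.14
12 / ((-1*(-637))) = 0.02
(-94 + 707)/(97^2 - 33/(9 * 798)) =1467522/22525135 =0.07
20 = 20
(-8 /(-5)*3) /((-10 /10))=-24 /5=-4.80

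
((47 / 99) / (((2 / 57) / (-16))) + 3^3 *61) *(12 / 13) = 188828 / 143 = 1320.48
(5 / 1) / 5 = 1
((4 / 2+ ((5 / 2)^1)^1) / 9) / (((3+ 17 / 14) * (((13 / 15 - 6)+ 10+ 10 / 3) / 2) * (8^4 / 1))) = 35 / 4954112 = 0.00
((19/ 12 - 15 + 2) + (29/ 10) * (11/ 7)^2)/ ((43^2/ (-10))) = 12511/ 543606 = 0.02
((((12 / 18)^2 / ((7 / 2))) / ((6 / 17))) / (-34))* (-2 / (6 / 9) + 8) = -10 / 189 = -0.05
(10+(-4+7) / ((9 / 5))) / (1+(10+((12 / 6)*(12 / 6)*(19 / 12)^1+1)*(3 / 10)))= 175 / 198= 0.88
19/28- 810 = -22661/28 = -809.32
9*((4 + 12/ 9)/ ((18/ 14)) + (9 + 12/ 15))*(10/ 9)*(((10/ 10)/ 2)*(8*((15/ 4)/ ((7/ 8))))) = 21520/ 9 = 2391.11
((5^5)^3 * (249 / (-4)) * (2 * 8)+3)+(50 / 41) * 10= -1246215820311877 / 41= -30395507812484.80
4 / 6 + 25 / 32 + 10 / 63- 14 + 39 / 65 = -118877 / 10080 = -11.79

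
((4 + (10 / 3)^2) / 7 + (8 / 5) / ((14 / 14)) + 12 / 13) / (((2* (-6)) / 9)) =-4793 / 1365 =-3.51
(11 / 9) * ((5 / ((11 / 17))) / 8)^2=7225 / 6336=1.14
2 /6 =1 /3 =0.33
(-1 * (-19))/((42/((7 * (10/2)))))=95/6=15.83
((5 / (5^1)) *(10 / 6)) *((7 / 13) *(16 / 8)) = 70 / 39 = 1.79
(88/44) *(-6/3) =-4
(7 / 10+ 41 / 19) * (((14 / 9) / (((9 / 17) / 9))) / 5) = 21539 / 1425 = 15.12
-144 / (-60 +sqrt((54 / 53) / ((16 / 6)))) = 288 *sqrt(53) / 84791 +203520 / 84791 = 2.42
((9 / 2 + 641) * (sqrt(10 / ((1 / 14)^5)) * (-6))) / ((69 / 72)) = -36437184 * sqrt(35) / 23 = -9372403.81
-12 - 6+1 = -17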